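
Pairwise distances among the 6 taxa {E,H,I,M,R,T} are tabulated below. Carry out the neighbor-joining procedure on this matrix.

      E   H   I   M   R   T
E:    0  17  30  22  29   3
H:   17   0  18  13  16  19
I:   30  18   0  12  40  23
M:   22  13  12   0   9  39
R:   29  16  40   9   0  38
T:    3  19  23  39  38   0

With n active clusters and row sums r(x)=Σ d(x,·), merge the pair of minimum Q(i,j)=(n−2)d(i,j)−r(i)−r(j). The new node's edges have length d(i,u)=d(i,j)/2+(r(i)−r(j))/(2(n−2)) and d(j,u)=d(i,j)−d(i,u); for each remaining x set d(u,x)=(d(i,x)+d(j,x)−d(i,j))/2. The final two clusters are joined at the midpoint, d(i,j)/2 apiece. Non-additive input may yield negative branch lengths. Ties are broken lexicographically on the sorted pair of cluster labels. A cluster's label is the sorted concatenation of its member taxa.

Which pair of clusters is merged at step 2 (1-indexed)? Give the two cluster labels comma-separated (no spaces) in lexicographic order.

1. join E+T (d=3, Q=-211) ⇒ ET; edges |E|=-9/8, |T|=33/8
  updated: d(ET,H)=33/2, d(ET,I)=25, d(ET,M)=29, d(ET,R)=32
2. join M+R (d=9, Q=-133) ⇒ MR; edges |M|=-7/6, |R|=61/6
  updated: d(ET,MR)=26, d(H,MR)=10, d(I,MR)=43/2
3. join ET+I (d=25, Q=-82) ⇒ EIT; edges |ET|=53/4, |I|=47/4
  updated: d(EIT,H)=19/4, d(EIT,MR)=45/4
4. join EIT+H (d=19/4, Q=-26) ⇒ EHIT; edges |EIT|=3, |H|=7/4
  updated: d(EHIT,MR)=33/4
5. join EHIT+MR (d=33/4) ⇒ EHIMRT; edges |EHIT|=33/8, |MR|=33/8
final tree: ((((E:-9/8,T:33/8):53/4,I:47/4):3,H:7/4):33/8,(M:-7/6,R:61/6):33/8)
total length: 50

M,R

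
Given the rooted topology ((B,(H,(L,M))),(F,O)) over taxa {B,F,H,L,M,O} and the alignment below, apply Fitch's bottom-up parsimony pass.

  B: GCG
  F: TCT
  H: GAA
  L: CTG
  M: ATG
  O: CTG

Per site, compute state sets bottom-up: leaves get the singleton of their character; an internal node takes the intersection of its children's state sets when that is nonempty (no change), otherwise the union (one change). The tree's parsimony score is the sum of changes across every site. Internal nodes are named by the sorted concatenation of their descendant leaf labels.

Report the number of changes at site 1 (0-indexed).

LM@0: {C} ∪ {A} = {A,C} (union, +1)
HLM@0: {G} ∪ {A,C} = {A,C,G} (union, +1)
BHLM@0: {G} ∩ {A,C,G} = {G} (intersection, +0)
FO@0: {T} ∪ {C} = {C,T} (union, +1)
BFHLMO@0: {G} ∪ {C,T} = {C,G,T} (union, +1)
LM@1: {T} ∩ {T} = {T} (intersection, +0)
HLM@1: {A} ∪ {T} = {A,T} (union, +1)
BHLM@1: {C} ∪ {A,T} = {A,C,T} (union, +1)
FO@1: {C} ∪ {T} = {C,T} (union, +1)
BFHLMO@1: {A,C,T} ∩ {C,T} = {C,T} (intersection, +0)
LM@2: {G} ∩ {G} = {G} (intersection, +0)
HLM@2: {A} ∪ {G} = {A,G} (union, +1)
BHLM@2: {G} ∩ {A,G} = {G} (intersection, +0)
FO@2: {T} ∪ {G} = {G,T} (union, +1)
BFHLMO@2: {G} ∩ {G,T} = {G} (intersection, +0)
per-site changes: [4, 3, 2]; total = 9

3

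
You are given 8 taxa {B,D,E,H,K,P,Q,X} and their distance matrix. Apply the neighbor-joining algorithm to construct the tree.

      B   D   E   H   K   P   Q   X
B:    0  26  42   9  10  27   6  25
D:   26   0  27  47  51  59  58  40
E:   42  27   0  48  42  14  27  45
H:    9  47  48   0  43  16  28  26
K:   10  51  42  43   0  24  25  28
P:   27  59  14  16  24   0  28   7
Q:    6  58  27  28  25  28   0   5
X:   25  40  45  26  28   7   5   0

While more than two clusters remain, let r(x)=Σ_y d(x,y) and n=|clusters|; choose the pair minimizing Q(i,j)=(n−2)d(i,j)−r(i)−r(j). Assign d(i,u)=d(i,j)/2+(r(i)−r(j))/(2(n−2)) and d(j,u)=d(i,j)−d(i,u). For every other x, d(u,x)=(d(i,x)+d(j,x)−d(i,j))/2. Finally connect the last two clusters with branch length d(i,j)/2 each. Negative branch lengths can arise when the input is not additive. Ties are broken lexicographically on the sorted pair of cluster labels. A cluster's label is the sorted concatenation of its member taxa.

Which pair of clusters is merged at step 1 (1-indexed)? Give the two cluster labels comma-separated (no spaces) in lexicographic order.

1. join D+E (d=27, Q=-391) ⇒ DE; edges |D|=75/4, |E|=33/4
  updated: d(B,DE)=41/2, d(DE,H)=34, d(DE,K)=33, d(DE,P)=23, d(DE,Q)=29, d(DE,X)=29
2. join Q+X (d=5, Q=-216) ⇒ QX; edges |Q|=13/5, |X|=12/5
  updated: d(B,QX)=13, d(DE,QX)=53/2, d(H,QX)=49/2, d(K,QX)=24, d(P,QX)=15
3. join B+K (d=10, Q=-347/2) ⇒ BK; edges |B|=-29/16, |K|=189/16
  updated: d(BK,DE)=87/4, d(BK,H)=21, d(BK,P)=41/2, d(BK,QX)=27/2
4. join H+P (d=16, Q=-122) ⇒ HP; edges |H|=23/2, |P|=9/2
  updated: d(BK,HP)=51/4, d(DE,HP)=41/2, d(HP,QX)=47/4
5. join BK+DE (d=87/4, Q=-293/4) ⇒ BDEK; edges |BK|=91/16, |DE|=257/16
  updated: d(BDEK,HP)=23/4, d(BDEK,QX)=73/8
6. join BDEK+HP (d=23/4, Q=-213/8) ⇒ BDEHKP; edges |BDEK|=25/16, |HP|=67/16
  updated: d(BDEHKP,QX)=121/16
7. join BDEHKP+QX (d=121/16) ⇒ BDEHKPQX; edges |BDEHKP|=121/32, |QX|=121/32
final tree: ((((B:-29/16,K:189/16):91/16,(D:75/4,E:33/4):257/16):25/16,(H:23/2,P:9/2):67/16):121/32,(Q:13/5,X:12/5):121/32)
total length: 1489/16

D,E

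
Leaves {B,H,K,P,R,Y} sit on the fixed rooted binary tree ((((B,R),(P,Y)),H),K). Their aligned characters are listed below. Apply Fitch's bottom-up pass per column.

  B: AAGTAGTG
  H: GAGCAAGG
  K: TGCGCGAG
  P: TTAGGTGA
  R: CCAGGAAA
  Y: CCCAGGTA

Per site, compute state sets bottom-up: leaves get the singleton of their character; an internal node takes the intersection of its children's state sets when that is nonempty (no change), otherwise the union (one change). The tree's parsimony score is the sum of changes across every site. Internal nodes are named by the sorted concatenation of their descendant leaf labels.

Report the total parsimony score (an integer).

27

BR@0: {A} ∪ {C} = {A,C} (union, +1)
PY@0: {T} ∪ {C} = {C,T} (union, +1)
BPRY@0: {A,C} ∩ {C,T} = {C} (intersection, +0)
BHPRY@0: {C} ∪ {G} = {C,G} (union, +1)
BHKPRY@0: {C,G} ∪ {T} = {C,G,T} (union, +1)
BR@1: {A} ∪ {C} = {A,C} (union, +1)
PY@1: {T} ∪ {C} = {C,T} (union, +1)
BPRY@1: {A,C} ∩ {C,T} = {C} (intersection, +0)
BHPRY@1: {C} ∪ {A} = {A,C} (union, +1)
BHKPRY@1: {A,C} ∪ {G} = {A,C,G} (union, +1)
BR@2: {G} ∪ {A} = {A,G} (union, +1)
PY@2: {A} ∪ {C} = {A,C} (union, +1)
BPRY@2: {A,G} ∩ {A,C} = {A} (intersection, +0)
BHPRY@2: {A} ∪ {G} = {A,G} (union, +1)
BHKPRY@2: {A,G} ∪ {C} = {A,C,G} (union, +1)
BR@3: {T} ∪ {G} = {G,T} (union, +1)
PY@3: {G} ∪ {A} = {A,G} (union, +1)
BPRY@3: {G,T} ∩ {A,G} = {G} (intersection, +0)
BHPRY@3: {G} ∪ {C} = {C,G} (union, +1)
BHKPRY@3: {C,G} ∩ {G} = {G} (intersection, +0)
BR@4: {A} ∪ {G} = {A,G} (union, +1)
PY@4: {G} ∩ {G} = {G} (intersection, +0)
BPRY@4: {A,G} ∩ {G} = {G} (intersection, +0)
BHPRY@4: {G} ∪ {A} = {A,G} (union, +1)
BHKPRY@4: {A,G} ∪ {C} = {A,C,G} (union, +1)
BR@5: {G} ∪ {A} = {A,G} (union, +1)
PY@5: {T} ∪ {G} = {G,T} (union, +1)
BPRY@5: {A,G} ∩ {G,T} = {G} (intersection, +0)
BHPRY@5: {G} ∪ {A} = {A,G} (union, +1)
BHKPRY@5: {A,G} ∩ {G} = {G} (intersection, +0)
BR@6: {T} ∪ {A} = {A,T} (union, +1)
PY@6: {G} ∪ {T} = {G,T} (union, +1)
BPRY@6: {A,T} ∩ {G,T} = {T} (intersection, +0)
BHPRY@6: {T} ∪ {G} = {G,T} (union, +1)
BHKPRY@6: {G,T} ∪ {A} = {A,G,T} (union, +1)
BR@7: {G} ∪ {A} = {A,G} (union, +1)
PY@7: {A} ∩ {A} = {A} (intersection, +0)
BPRY@7: {A,G} ∩ {A} = {A} (intersection, +0)
BHPRY@7: {A} ∪ {G} = {A,G} (union, +1)
BHKPRY@7: {A,G} ∩ {G} = {G} (intersection, +0)
per-site changes: [4, 4, 4, 3, 3, 3, 4, 2]; total = 27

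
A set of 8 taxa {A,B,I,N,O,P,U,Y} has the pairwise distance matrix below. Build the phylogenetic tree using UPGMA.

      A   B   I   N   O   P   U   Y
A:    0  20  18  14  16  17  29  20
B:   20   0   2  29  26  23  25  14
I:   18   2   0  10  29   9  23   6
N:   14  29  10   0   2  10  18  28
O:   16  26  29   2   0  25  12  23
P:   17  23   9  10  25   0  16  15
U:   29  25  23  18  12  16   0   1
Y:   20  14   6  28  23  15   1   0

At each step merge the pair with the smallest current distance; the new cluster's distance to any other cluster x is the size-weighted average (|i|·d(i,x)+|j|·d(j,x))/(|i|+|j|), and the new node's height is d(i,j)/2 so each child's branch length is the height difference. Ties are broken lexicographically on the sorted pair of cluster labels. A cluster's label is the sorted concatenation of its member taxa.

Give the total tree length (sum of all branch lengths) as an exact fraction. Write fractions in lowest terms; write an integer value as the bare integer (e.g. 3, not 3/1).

iteration 1: select U,Y (d=1); attach at lengths (1/2, 1/2); label the merged cluster UY
  updated: d(A,UY)=49/2, d(B,UY)=39/2, d(I,UY)=29/2, d(N,UY)=23, d(O,UY)=35/2, d(P,UY)=31/2
iteration 2: select B,I (d=2); attach at lengths (1, 1); label the merged cluster BI
  updated: d(A,BI)=19, d(BI,N)=39/2, d(BI,O)=55/2, d(BI,P)=16, d(BI,UY)=17
iteration 3: select N,O (d=2); attach at lengths (1, 1); label the merged cluster NO
  updated: d(A,NO)=15, d(BI,NO)=47/2, d(NO,P)=35/2, d(NO,UY)=81/4
iteration 4: select A,NO (d=15); attach at lengths (15/2, 13/2); label the merged cluster ANO
  updated: d(ANO,BI)=22, d(ANO,P)=52/3, d(ANO,UY)=65/3
iteration 5: select P,UY (d=31/2); attach at lengths (31/4, 29/4); label the merged cluster PUY
  updated: d(ANO,PUY)=182/9, d(BI,PUY)=50/3
iteration 6: select BI,PUY (d=50/3); attach at lengths (22/3, 7/12); label the merged cluster BIPUY
  updated: d(ANO,BIPUY)=314/15
iteration 7: select ANO,BIPUY (d=314/15); attach at lengths (89/30, 32/15); label the merged cluster ABINOPUY
final tree: ((A:15/2,(N:1,O:1):13/2):89/30,((B:1,I:1):22/3,(P:31/4,(U:1/2,Y:1/2):29/4):7/12):32/15)
total length: 2821/60

2821/60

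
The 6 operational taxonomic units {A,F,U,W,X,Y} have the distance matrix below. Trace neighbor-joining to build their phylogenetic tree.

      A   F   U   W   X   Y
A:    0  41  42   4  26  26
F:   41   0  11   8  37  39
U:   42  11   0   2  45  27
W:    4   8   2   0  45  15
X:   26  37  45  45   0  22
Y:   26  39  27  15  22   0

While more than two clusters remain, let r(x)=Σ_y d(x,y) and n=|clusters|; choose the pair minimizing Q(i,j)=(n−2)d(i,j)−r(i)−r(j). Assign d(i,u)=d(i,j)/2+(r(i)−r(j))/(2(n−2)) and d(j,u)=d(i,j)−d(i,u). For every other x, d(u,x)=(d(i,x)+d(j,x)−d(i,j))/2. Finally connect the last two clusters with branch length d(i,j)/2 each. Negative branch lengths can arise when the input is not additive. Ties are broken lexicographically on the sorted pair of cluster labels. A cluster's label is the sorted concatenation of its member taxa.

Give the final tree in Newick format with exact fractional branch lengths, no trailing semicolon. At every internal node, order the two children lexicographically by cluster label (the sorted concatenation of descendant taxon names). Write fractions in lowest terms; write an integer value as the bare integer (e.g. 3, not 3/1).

(((A:61/8,((F:53/8,U:35/8):67/12,W:-73/12):101/8):59/8,X:63/4):25/8,Y:25/8)

step 1: merge (F,U) at d=11, Q=-219; branch lengths F→53/8, U→35/8; new cluster FU
  updated: d(A,FU)=36, d(FU,W)=-1/2, d(FU,X)=71/2, d(FU,Y)=55/2
step 2: merge (FU,W) at d=-1/2, Q=-327/2; branch lengths FU→67/12, W→-73/12; new cluster FUW
  updated: d(A,FUW)=81/4, d(FUW,X)=81/2, d(FUW,Y)=43/2
step 3: merge (A,FUW) at d=81/4, Q=-114; branch lengths A→61/8, FUW→101/8; new cluster AFUW
  updated: d(AFUW,X)=185/8, d(AFUW,Y)=109/8
step 4: merge (AFUW,X) at d=185/8, Q=-235/4; branch lengths AFUW→59/8, X→63/4; new cluster AFUWX
  updated: d(AFUWX,Y)=25/4
step 5: merge (AFUWX,Y) at d=25/4; branch lengths AFUWX→25/8, Y→25/8; new cluster AFUWXY
final tree: (((A:61/8,((F:53/8,U:35/8):67/12,W:-73/12):101/8):59/8,X:63/4):25/8,Y:25/8)
total length: 481/8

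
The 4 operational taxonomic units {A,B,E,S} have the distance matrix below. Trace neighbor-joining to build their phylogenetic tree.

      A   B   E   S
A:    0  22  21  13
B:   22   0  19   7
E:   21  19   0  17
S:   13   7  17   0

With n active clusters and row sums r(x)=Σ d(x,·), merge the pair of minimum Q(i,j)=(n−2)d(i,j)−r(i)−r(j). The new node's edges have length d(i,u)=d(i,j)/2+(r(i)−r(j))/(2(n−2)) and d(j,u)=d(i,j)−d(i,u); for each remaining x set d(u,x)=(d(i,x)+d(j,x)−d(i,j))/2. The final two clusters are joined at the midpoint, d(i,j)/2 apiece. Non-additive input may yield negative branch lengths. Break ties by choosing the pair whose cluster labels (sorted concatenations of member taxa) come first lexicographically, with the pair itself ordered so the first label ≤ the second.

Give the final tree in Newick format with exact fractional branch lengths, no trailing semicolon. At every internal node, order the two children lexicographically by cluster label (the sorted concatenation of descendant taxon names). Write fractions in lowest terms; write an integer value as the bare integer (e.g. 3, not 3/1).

iteration 1: select A,E (d=21, Q=-71); attach at lengths (41/4, 43/4); label the merged cluster AE
  updated: d(AE,B)=10, d(AE,S)=9/2
iteration 2: select AE,B (d=10, Q=-43/2); attach at lengths (15/4, 25/4); label the merged cluster ABE
  updated: d(ABE,S)=3/4
iteration 3: select ABE,S (d=3/4); attach at lengths (3/8, 3/8); label the merged cluster ABES
final tree: (((A:41/4,E:43/4):15/4,B:25/4):3/8,S:3/8)
total length: 127/4

(((A:41/4,E:43/4):15/4,B:25/4):3/8,S:3/8)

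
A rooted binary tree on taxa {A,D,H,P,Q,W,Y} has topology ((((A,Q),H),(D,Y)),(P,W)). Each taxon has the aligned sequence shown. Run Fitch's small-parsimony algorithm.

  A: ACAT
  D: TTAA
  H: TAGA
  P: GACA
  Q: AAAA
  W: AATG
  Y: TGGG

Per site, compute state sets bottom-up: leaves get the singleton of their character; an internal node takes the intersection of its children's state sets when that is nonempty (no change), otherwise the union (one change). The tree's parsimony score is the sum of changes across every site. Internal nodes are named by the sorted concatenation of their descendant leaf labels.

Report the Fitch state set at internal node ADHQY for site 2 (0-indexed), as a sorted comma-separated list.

site 0, node AQ: A={A} ∩ Q={A} → {A} (+0)
site 0, node AHQ: AQ={A} ∪ H={T} → {A,T} (+1)
site 0, node DY: D={T} ∩ Y={T} → {T} (+0)
site 0, node ADHQY: AHQ={A,T} ∩ DY={T} → {T} (+0)
site 0, node PW: P={G} ∪ W={A} → {A,G} (+1)
site 0, node ADHPQWY: ADHQY={T} ∪ PW={A,G} → {A,G,T} (+1)
site 1, node AQ: A={C} ∪ Q={A} → {A,C} (+1)
site 1, node AHQ: AQ={A,C} ∩ H={A} → {A} (+0)
site 1, node DY: D={T} ∪ Y={G} → {G,T} (+1)
site 1, node ADHQY: AHQ={A} ∪ DY={G,T} → {A,G,T} (+1)
site 1, node PW: P={A} ∩ W={A} → {A} (+0)
site 1, node ADHPQWY: ADHQY={A,G,T} ∩ PW={A} → {A} (+0)
site 2, node AQ: A={A} ∩ Q={A} → {A} (+0)
site 2, node AHQ: AQ={A} ∪ H={G} → {A,G} (+1)
site 2, node DY: D={A} ∪ Y={G} → {A,G} (+1)
site 2, node ADHQY: AHQ={A,G} ∩ DY={A,G} → {A,G} (+0)
site 2, node PW: P={C} ∪ W={T} → {C,T} (+1)
site 2, node ADHPQWY: ADHQY={A,G} ∪ PW={C,T} → {A,C,G,T} (+1)
site 3, node AQ: A={T} ∪ Q={A} → {A,T} (+1)
site 3, node AHQ: AQ={A,T} ∩ H={A} → {A} (+0)
site 3, node DY: D={A} ∪ Y={G} → {A,G} (+1)
site 3, node ADHQY: AHQ={A} ∩ DY={A,G} → {A} (+0)
site 3, node PW: P={A} ∪ W={G} → {A,G} (+1)
site 3, node ADHPQWY: ADHQY={A} ∩ PW={A,G} → {A} (+0)
per-site changes: [3, 3, 4, 3]; total = 13

A,G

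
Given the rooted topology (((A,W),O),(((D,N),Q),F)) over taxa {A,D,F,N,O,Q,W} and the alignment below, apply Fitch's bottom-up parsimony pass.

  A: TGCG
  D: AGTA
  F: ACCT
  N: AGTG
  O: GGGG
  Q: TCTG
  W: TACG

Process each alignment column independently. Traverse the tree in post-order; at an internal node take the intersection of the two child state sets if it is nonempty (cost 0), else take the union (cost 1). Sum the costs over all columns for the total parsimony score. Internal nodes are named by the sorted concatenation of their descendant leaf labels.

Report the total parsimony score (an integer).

AW@0: {T} ∩ {T} = {T} (intersection, +0)
AOW@0: {T} ∪ {G} = {G,T} (union, +1)
DN@0: {A} ∩ {A} = {A} (intersection, +0)
DNQ@0: {A} ∪ {T} = {A,T} (union, +1)
DFNQ@0: {A,T} ∩ {A} = {A} (intersection, +0)
ADFNOQW@0: {G,T} ∪ {A} = {A,G,T} (union, +1)
AW@1: {G} ∪ {A} = {A,G} (union, +1)
AOW@1: {A,G} ∩ {G} = {G} (intersection, +0)
DN@1: {G} ∩ {G} = {G} (intersection, +0)
DNQ@1: {G} ∪ {C} = {C,G} (union, +1)
DFNQ@1: {C,G} ∩ {C} = {C} (intersection, +0)
ADFNOQW@1: {G} ∪ {C} = {C,G} (union, +1)
AW@2: {C} ∩ {C} = {C} (intersection, +0)
AOW@2: {C} ∪ {G} = {C,G} (union, +1)
DN@2: {T} ∩ {T} = {T} (intersection, +0)
DNQ@2: {T} ∩ {T} = {T} (intersection, +0)
DFNQ@2: {T} ∪ {C} = {C,T} (union, +1)
ADFNOQW@2: {C,G} ∩ {C,T} = {C} (intersection, +0)
AW@3: {G} ∩ {G} = {G} (intersection, +0)
AOW@3: {G} ∩ {G} = {G} (intersection, +0)
DN@3: {A} ∪ {G} = {A,G} (union, +1)
DNQ@3: {A,G} ∩ {G} = {G} (intersection, +0)
DFNQ@3: {G} ∪ {T} = {G,T} (union, +1)
ADFNOQW@3: {G} ∩ {G,T} = {G} (intersection, +0)
per-site changes: [3, 3, 2, 2]; total = 10

10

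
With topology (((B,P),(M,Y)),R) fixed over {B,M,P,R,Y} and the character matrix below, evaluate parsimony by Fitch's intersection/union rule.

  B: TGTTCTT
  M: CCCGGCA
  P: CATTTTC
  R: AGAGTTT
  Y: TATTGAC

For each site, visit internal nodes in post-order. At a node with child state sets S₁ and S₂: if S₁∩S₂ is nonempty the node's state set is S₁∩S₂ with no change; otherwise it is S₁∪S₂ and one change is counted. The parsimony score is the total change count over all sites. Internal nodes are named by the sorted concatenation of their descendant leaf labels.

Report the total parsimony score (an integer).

site 0, node BP: B={T} ∪ P={C} → {C,T} (+1)
site 0, node MY: M={C} ∪ Y={T} → {C,T} (+1)
site 0, node BMPY: BP={C,T} ∩ MY={C,T} → {C,T} (+0)
site 0, node BMPRY: BMPY={C,T} ∪ R={A} → {A,C,T} (+1)
site 1, node BP: B={G} ∪ P={A} → {A,G} (+1)
site 1, node MY: M={C} ∪ Y={A} → {A,C} (+1)
site 1, node BMPY: BP={A,G} ∩ MY={A,C} → {A} (+0)
site 1, node BMPRY: BMPY={A} ∪ R={G} → {A,G} (+1)
site 2, node BP: B={T} ∩ P={T} → {T} (+0)
site 2, node MY: M={C} ∪ Y={T} → {C,T} (+1)
site 2, node BMPY: BP={T} ∩ MY={C,T} → {T} (+0)
site 2, node BMPRY: BMPY={T} ∪ R={A} → {A,T} (+1)
site 3, node BP: B={T} ∩ P={T} → {T} (+0)
site 3, node MY: M={G} ∪ Y={T} → {G,T} (+1)
site 3, node BMPY: BP={T} ∩ MY={G,T} → {T} (+0)
site 3, node BMPRY: BMPY={T} ∪ R={G} → {G,T} (+1)
site 4, node BP: B={C} ∪ P={T} → {C,T} (+1)
site 4, node MY: M={G} ∩ Y={G} → {G} (+0)
site 4, node BMPY: BP={C,T} ∪ MY={G} → {C,G,T} (+1)
site 4, node BMPRY: BMPY={C,G,T} ∩ R={T} → {T} (+0)
site 5, node BP: B={T} ∩ P={T} → {T} (+0)
site 5, node MY: M={C} ∪ Y={A} → {A,C} (+1)
site 5, node BMPY: BP={T} ∪ MY={A,C} → {A,C,T} (+1)
site 5, node BMPRY: BMPY={A,C,T} ∩ R={T} → {T} (+0)
site 6, node BP: B={T} ∪ P={C} → {C,T} (+1)
site 6, node MY: M={A} ∪ Y={C} → {A,C} (+1)
site 6, node BMPY: BP={C,T} ∩ MY={A,C} → {C} (+0)
site 6, node BMPRY: BMPY={C} ∪ R={T} → {C,T} (+1)
per-site changes: [3, 3, 2, 2, 2, 2, 3]; total = 17

17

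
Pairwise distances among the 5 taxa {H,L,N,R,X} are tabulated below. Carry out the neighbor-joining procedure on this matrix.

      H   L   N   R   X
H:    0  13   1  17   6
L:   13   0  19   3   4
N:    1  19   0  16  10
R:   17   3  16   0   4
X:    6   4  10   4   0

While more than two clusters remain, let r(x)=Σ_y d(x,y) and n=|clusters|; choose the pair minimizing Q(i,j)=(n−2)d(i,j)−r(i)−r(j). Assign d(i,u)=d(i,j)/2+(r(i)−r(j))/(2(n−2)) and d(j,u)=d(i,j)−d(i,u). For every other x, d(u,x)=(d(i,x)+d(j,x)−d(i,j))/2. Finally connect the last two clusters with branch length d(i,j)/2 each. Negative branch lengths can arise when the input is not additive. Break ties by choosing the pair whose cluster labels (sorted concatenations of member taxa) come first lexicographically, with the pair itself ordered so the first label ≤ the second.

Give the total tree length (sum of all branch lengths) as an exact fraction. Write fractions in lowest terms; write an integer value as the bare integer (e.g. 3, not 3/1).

step 1: merge (H,N) at d=1, Q=-80; branch lengths H→-1, N→2; new cluster HN
  updated: d(HN,L)=31/2, d(HN,R)=16, d(HN,X)=15/2
step 2: merge (HN,X) at d=15/2, Q=-79/2; branch lengths HN→77/8, X→-17/8; new cluster HNX
  updated: d(HNX,L)=6, d(HNX,R)=25/4
step 3: merge (HNX,L) at d=6, Q=-61/4; branch lengths HNX→37/8, L→11/8; new cluster HLNX
  updated: d(HLNX,R)=13/8
step 4: merge (HLNX,R) at d=13/8; branch lengths HLNX→13/16, R→13/16; new cluster HLNRX
final tree: ((((H:-1,N:2):77/8,X:-17/8):37/8,L:11/8):13/16,R:13/16)
total length: 129/8

129/8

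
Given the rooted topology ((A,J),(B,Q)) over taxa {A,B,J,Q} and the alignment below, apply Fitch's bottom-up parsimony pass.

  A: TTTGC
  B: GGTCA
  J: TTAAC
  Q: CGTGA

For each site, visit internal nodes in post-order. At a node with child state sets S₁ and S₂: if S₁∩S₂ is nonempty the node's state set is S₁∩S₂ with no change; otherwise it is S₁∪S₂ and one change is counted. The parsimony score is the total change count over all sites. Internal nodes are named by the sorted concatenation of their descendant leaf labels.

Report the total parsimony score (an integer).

7

AJ@0: {T} ∩ {T} = {T} (intersection, +0)
BQ@0: {G} ∪ {C} = {C,G} (union, +1)
ABJQ@0: {T} ∪ {C,G} = {C,G,T} (union, +1)
AJ@1: {T} ∩ {T} = {T} (intersection, +0)
BQ@1: {G} ∩ {G} = {G} (intersection, +0)
ABJQ@1: {T} ∪ {G} = {G,T} (union, +1)
AJ@2: {T} ∪ {A} = {A,T} (union, +1)
BQ@2: {T} ∩ {T} = {T} (intersection, +0)
ABJQ@2: {A,T} ∩ {T} = {T} (intersection, +0)
AJ@3: {G} ∪ {A} = {A,G} (union, +1)
BQ@3: {C} ∪ {G} = {C,G} (union, +1)
ABJQ@3: {A,G} ∩ {C,G} = {G} (intersection, +0)
AJ@4: {C} ∩ {C} = {C} (intersection, +0)
BQ@4: {A} ∩ {A} = {A} (intersection, +0)
ABJQ@4: {C} ∪ {A} = {A,C} (union, +1)
per-site changes: [2, 1, 1, 2, 1]; total = 7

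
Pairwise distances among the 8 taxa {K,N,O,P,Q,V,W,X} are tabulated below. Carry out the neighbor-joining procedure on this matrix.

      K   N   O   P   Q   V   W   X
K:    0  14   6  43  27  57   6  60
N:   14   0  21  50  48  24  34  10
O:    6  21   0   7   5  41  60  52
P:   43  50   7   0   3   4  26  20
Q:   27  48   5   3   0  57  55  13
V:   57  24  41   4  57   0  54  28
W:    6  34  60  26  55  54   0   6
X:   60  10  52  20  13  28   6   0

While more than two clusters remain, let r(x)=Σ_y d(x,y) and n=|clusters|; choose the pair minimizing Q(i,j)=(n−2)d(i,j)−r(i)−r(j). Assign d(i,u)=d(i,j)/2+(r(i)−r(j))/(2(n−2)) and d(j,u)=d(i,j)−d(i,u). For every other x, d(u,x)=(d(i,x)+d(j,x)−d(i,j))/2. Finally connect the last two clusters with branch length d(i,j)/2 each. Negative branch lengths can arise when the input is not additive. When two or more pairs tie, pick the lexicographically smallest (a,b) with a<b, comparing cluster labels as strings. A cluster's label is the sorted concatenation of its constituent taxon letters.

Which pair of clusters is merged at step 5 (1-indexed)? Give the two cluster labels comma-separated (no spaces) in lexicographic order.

step 1: merge (K,W) at d=6, Q=-418; branch lengths K→2/3, W→16/3; new cluster KW
  updated: d(KW,N)=21, d(KW,O)=30, d(KW,P)=63/2, d(KW,Q)=38, d(KW,V)=105/2, d(KW,X)=30
step 2: merge (P,V) at d=4, Q=-302; branch lengths P→-71/10, V→111/10; new cluster PV
  updated: d(KW,PV)=40, d(N,PV)=35, d(O,PV)=22, d(PV,Q)=28, d(PV,X)=22
step 3: merge (O,Q) at d=5, Q=-242; branch lengths O→9/4, Q→11/4; new cluster OQ
  updated: d(KW,OQ)=63/2, d(N,OQ)=32, d(OQ,PV)=45/2, d(OQ,X)=30
step 4: merge (OQ,PV) at d=45/2, Q=-168; branch lengths OQ→32/3, PV→71/6; new cluster OPQV
  updated: d(KW,OPQV)=49/2, d(N,OPQV)=89/4, d(OPQV,X)=59/4
step 5: merge (KW,OPQV) at d=49/2, Q=-88; branch lengths KW→63/4, OPQV→35/4; new cluster KOPQVW
  updated: d(KOPQVW,N)=75/8, d(KOPQVW,X)=81/8
step 6: merge (KOPQVW,N) at d=75/8, Q=-59/2; branch lengths KOPQVW→19/4, N→37/8; new cluster KNOPQVW
  updated: d(KNOPQVW,X)=43/8
step 7: merge (KNOPQVW,X) at d=43/8; branch lengths KNOPQVW→43/16, X→43/16; new cluster KNOPQVWX
final tree: ((((K:2/3,W:16/3):63/4,((O:9/4,Q:11/4):32/3,(P:-71/10,V:111/10):71/6):35/4):19/4,N:37/8):43/16,X:43/16)
total length: 307/4

KW,OPQV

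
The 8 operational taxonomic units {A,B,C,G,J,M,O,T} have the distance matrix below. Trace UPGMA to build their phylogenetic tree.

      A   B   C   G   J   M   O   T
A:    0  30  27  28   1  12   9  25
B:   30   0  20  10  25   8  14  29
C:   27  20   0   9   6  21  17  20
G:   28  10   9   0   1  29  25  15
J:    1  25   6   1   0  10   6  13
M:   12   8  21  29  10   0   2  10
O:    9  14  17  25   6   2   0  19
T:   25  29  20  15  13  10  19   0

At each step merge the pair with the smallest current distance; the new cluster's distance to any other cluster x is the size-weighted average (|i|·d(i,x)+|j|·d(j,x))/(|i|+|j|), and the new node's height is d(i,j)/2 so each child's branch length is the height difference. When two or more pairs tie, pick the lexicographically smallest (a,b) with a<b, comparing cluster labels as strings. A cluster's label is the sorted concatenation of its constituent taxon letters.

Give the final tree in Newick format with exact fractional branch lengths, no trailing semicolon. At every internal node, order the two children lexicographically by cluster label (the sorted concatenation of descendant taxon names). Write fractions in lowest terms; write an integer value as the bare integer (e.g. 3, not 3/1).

1. join A+J (d=1) ⇒ AJ; edges |A|=1/2, |J|=1/2
  updated: d(AJ,B)=55/2, d(AJ,C)=33/2, d(AJ,G)=29/2, d(AJ,M)=11, d(AJ,O)=15/2, d(AJ,T)=19
2. join M+O (d=2) ⇒ MO; edges |M|=1, |O|=1
  updated: d(AJ,MO)=37/4, d(B,MO)=11, d(C,MO)=19, d(G,MO)=27, d(MO,T)=29/2
3. join C+G (d=9) ⇒ CG; edges |C|=9/2, |G|=9/2
  updated: d(AJ,CG)=31/2, d(B,CG)=15, d(CG,MO)=23, d(CG,T)=35/2
4. join AJ+MO (d=37/4) ⇒ AJMO; edges |AJ|=33/8, |MO|=29/8
  updated: d(AJMO,B)=77/4, d(AJMO,CG)=77/4, d(AJMO,T)=67/4
5. join B+CG (d=15) ⇒ BCG; edges |B|=15/2, |CG|=3
  updated: d(AJMO,BCG)=77/4, d(BCG,T)=64/3
6. join AJMO+T (d=67/4) ⇒ AJMOT; edges |AJMO|=15/4, |T|=67/8
  updated: d(AJMOT,BCG)=59/3
7. join AJMOT+BCG (d=59/3) ⇒ ABCGJMOT; edges |AJMOT|=35/24, |BCG|=7/3
final tree: ((((A:1/2,J:1/2):33/8,(M:1,O:1):29/8):15/4,T:67/8):35/24,(B:15/2,(C:9/2,G:9/2):3):7/3)
total length: 277/6

((((A:1/2,J:1/2):33/8,(M:1,O:1):29/8):15/4,T:67/8):35/24,(B:15/2,(C:9/2,G:9/2):3):7/3)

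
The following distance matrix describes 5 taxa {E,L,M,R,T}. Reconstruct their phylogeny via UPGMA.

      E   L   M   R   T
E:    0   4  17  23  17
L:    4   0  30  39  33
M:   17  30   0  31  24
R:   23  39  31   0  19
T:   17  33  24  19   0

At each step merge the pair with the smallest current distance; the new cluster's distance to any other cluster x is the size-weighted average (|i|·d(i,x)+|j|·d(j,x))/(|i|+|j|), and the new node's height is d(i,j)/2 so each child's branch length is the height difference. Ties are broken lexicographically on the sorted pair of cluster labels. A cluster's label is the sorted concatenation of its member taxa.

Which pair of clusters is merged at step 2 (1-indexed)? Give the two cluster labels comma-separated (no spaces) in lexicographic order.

step 1: merge (E,L) at d=4; branch lengths E→2, L→2; new cluster EL
  updated: d(EL,M)=47/2, d(EL,R)=31, d(EL,T)=25
step 2: merge (R,T) at d=19; branch lengths R→19/2, T→19/2; new cluster RT
  updated: d(EL,RT)=28, d(M,RT)=55/2
step 3: merge (EL,M) at d=47/2; branch lengths EL→39/4, M→47/4; new cluster ELM
  updated: d(ELM,RT)=167/6
step 4: merge (ELM,RT) at d=167/6; branch lengths ELM→13/6, RT→53/12; new cluster ELMRT
final tree: (((E:2,L:2):39/4,M:47/4):13/6,(R:19/2,T:19/2):53/12)
total length: 613/12

R,T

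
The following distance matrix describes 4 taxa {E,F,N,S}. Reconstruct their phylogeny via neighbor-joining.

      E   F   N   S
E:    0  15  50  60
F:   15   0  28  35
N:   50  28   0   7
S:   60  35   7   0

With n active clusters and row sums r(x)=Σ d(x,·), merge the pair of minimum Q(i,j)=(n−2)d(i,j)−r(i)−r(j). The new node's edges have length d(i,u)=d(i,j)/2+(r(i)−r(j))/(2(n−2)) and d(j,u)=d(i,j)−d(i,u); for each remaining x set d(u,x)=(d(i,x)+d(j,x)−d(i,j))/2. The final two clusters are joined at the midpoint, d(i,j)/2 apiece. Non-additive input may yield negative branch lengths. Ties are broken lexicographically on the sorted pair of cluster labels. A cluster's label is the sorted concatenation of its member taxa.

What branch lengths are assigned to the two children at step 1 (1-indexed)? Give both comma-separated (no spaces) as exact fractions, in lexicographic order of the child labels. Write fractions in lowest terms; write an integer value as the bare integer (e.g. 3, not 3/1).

77/4,-17/4

iteration 1: select E,F (d=15, Q=-173); attach at lengths (77/4, -17/4); label the merged cluster EF
  updated: d(EF,N)=63/2, d(EF,S)=40
iteration 2: select EF,N (d=63/2, Q=-157/2); attach at lengths (129/4, -3/4); label the merged cluster EFN
  updated: d(EFN,S)=31/4
iteration 3: select EFN,S (d=31/4); attach at lengths (31/8, 31/8); label the merged cluster EFNS
final tree: (((E:77/4,F:-17/4):129/4,N:-3/4):31/8,S:31/8)
total length: 217/4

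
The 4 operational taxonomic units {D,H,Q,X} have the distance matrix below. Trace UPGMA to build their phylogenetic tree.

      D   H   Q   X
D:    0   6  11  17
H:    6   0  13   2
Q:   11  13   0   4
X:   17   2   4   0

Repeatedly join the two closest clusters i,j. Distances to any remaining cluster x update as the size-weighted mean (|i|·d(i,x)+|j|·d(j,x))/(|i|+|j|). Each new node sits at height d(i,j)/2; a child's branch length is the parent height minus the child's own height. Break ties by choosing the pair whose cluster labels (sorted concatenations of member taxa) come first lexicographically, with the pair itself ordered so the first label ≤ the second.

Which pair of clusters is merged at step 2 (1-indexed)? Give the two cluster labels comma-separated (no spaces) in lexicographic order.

HX,Q

iteration 1: select H,X (d=2); attach at lengths (1, 1); label the merged cluster HX
  updated: d(D,HX)=23/2, d(HX,Q)=17/2
iteration 2: select HX,Q (d=17/2); attach at lengths (13/4, 17/4); label the merged cluster HQX
  updated: d(D,HQX)=34/3
iteration 3: select D,HQX (d=34/3); attach at lengths (17/3, 17/12); label the merged cluster DHQX
final tree: (D:17/3,((H:1,X:1):13/4,Q:17/4):17/12)
total length: 199/12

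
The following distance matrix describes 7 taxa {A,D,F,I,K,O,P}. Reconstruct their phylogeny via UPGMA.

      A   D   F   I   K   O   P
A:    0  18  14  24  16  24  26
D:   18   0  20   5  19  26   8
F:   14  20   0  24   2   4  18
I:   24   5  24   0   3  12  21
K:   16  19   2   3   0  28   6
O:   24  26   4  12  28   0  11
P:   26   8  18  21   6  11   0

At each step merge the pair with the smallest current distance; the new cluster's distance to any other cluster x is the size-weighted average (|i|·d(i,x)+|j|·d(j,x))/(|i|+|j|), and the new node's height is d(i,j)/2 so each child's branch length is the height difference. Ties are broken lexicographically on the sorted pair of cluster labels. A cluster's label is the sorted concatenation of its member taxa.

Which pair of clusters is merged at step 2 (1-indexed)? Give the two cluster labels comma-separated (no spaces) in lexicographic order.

iteration 1: select F,K (d=2); attach at lengths (1, 1); label the merged cluster FK
  updated: d(A,FK)=15, d(D,FK)=39/2, d(FK,I)=27/2, d(FK,O)=16, d(FK,P)=12
iteration 2: select D,I (d=5); attach at lengths (5/2, 5/2); label the merged cluster DI
  updated: d(A,DI)=21, d(DI,FK)=33/2, d(DI,O)=19, d(DI,P)=29/2
iteration 3: select O,P (d=11); attach at lengths (11/2, 11/2); label the merged cluster OP
  updated: d(A,OP)=25, d(DI,OP)=67/4, d(FK,OP)=14
iteration 4: select FK,OP (d=14); attach at lengths (6, 3/2); label the merged cluster FKOP
  updated: d(A,FKOP)=20, d(DI,FKOP)=133/8
iteration 5: select DI,FKOP (d=133/8); attach at lengths (93/16, 21/16); label the merged cluster DFIKOP
  updated: d(A,DFIKOP)=61/3
iteration 6: select A,DFIKOP (d=61/3); attach at lengths (61/6, 89/48); label the merged cluster ADFIKOP
final tree: (A:61/6,((D:5/2,I:5/2):93/16,((F:1,K:1):6,(O:11/2,P:11/2):3/2):21/16):89/48)
total length: 2143/48

D,I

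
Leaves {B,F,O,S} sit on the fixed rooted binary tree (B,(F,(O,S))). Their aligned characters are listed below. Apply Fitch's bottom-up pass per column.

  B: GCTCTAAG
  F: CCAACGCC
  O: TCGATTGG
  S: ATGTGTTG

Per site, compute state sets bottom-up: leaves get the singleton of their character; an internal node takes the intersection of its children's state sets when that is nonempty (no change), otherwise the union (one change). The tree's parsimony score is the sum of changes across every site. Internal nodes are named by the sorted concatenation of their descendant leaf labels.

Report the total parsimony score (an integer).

16

OS@0: {T} ∪ {A} = {A,T} (union, +1)
FOS@0: {C} ∪ {A,T} = {A,C,T} (union, +1)
BFOS@0: {G} ∪ {A,C,T} = {A,C,G,T} (union, +1)
OS@1: {C} ∪ {T} = {C,T} (union, +1)
FOS@1: {C} ∩ {C,T} = {C} (intersection, +0)
BFOS@1: {C} ∩ {C} = {C} (intersection, +0)
OS@2: {G} ∩ {G} = {G} (intersection, +0)
FOS@2: {A} ∪ {G} = {A,G} (union, +1)
BFOS@2: {T} ∪ {A,G} = {A,G,T} (union, +1)
OS@3: {A} ∪ {T} = {A,T} (union, +1)
FOS@3: {A} ∩ {A,T} = {A} (intersection, +0)
BFOS@3: {C} ∪ {A} = {A,C} (union, +1)
OS@4: {T} ∪ {G} = {G,T} (union, +1)
FOS@4: {C} ∪ {G,T} = {C,G,T} (union, +1)
BFOS@4: {T} ∩ {C,G,T} = {T} (intersection, +0)
OS@5: {T} ∩ {T} = {T} (intersection, +0)
FOS@5: {G} ∪ {T} = {G,T} (union, +1)
BFOS@5: {A} ∪ {G,T} = {A,G,T} (union, +1)
OS@6: {G} ∪ {T} = {G,T} (union, +1)
FOS@6: {C} ∪ {G,T} = {C,G,T} (union, +1)
BFOS@6: {A} ∪ {C,G,T} = {A,C,G,T} (union, +1)
OS@7: {G} ∩ {G} = {G} (intersection, +0)
FOS@7: {C} ∪ {G} = {C,G} (union, +1)
BFOS@7: {G} ∩ {C,G} = {G} (intersection, +0)
per-site changes: [3, 1, 2, 2, 2, 2, 3, 1]; total = 16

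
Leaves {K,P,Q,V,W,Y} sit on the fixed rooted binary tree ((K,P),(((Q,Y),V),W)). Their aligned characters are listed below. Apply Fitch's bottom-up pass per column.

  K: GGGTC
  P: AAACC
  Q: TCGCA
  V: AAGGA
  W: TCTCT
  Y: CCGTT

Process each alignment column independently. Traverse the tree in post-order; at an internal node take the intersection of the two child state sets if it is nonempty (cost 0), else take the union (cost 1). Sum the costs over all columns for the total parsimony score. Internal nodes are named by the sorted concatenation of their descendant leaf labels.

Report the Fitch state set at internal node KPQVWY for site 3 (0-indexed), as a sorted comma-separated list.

C

[col 0] KP: children K:{G}, P:{A} ∪→ {A,G}; cost 1
[col 0] QY: children Q:{T}, Y:{C} ∪→ {C,T}; cost 1
[col 0] QVY: children QY:{C,T}, V:{A} ∪→ {A,C,T}; cost 1
[col 0] QVWY: children QVY:{A,C,T}, W:{T} ∩→ {T}; cost 0
[col 0] KPQVWY: children KP:{A,G}, QVWY:{T} ∪→ {A,G,T}; cost 1
[col 1] KP: children K:{G}, P:{A} ∪→ {A,G}; cost 1
[col 1] QY: children Q:{C}, Y:{C} ∩→ {C}; cost 0
[col 1] QVY: children QY:{C}, V:{A} ∪→ {A,C}; cost 1
[col 1] QVWY: children QVY:{A,C}, W:{C} ∩→ {C}; cost 0
[col 1] KPQVWY: children KP:{A,G}, QVWY:{C} ∪→ {A,C,G}; cost 1
[col 2] KP: children K:{G}, P:{A} ∪→ {A,G}; cost 1
[col 2] QY: children Q:{G}, Y:{G} ∩→ {G}; cost 0
[col 2] QVY: children QY:{G}, V:{G} ∩→ {G}; cost 0
[col 2] QVWY: children QVY:{G}, W:{T} ∪→ {G,T}; cost 1
[col 2] KPQVWY: children KP:{A,G}, QVWY:{G,T} ∩→ {G}; cost 0
[col 3] KP: children K:{T}, P:{C} ∪→ {C,T}; cost 1
[col 3] QY: children Q:{C}, Y:{T} ∪→ {C,T}; cost 1
[col 3] QVY: children QY:{C,T}, V:{G} ∪→ {C,G,T}; cost 1
[col 3] QVWY: children QVY:{C,G,T}, W:{C} ∩→ {C}; cost 0
[col 3] KPQVWY: children KP:{C,T}, QVWY:{C} ∩→ {C}; cost 0
[col 4] KP: children K:{C}, P:{C} ∩→ {C}; cost 0
[col 4] QY: children Q:{A}, Y:{T} ∪→ {A,T}; cost 1
[col 4] QVY: children QY:{A,T}, V:{A} ∩→ {A}; cost 0
[col 4] QVWY: children QVY:{A}, W:{T} ∪→ {A,T}; cost 1
[col 4] KPQVWY: children KP:{C}, QVWY:{A,T} ∪→ {A,C,T}; cost 1
per-site changes: [4, 3, 2, 3, 3]; total = 15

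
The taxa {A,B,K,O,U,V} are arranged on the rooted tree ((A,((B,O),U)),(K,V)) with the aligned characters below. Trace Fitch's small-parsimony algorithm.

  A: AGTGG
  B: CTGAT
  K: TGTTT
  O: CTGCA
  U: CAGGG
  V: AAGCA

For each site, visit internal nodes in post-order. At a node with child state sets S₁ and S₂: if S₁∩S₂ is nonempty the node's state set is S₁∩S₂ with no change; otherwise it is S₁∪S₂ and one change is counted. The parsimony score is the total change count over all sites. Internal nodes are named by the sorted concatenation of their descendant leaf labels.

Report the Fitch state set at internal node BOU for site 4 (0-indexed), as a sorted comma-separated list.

BO@0: {C} ∩ {C} = {C} (intersection, +0)
BOU@0: {C} ∩ {C} = {C} (intersection, +0)
ABOU@0: {A} ∪ {C} = {A,C} (union, +1)
KV@0: {T} ∪ {A} = {A,T} (union, +1)
ABKOUV@0: {A,C} ∩ {A,T} = {A} (intersection, +0)
BO@1: {T} ∩ {T} = {T} (intersection, +0)
BOU@1: {T} ∪ {A} = {A,T} (union, +1)
ABOU@1: {G} ∪ {A,T} = {A,G,T} (union, +1)
KV@1: {G} ∪ {A} = {A,G} (union, +1)
ABKOUV@1: {A,G,T} ∩ {A,G} = {A,G} (intersection, +0)
BO@2: {G} ∩ {G} = {G} (intersection, +0)
BOU@2: {G} ∩ {G} = {G} (intersection, +0)
ABOU@2: {T} ∪ {G} = {G,T} (union, +1)
KV@2: {T} ∪ {G} = {G,T} (union, +1)
ABKOUV@2: {G,T} ∩ {G,T} = {G,T} (intersection, +0)
BO@3: {A} ∪ {C} = {A,C} (union, +1)
BOU@3: {A,C} ∪ {G} = {A,C,G} (union, +1)
ABOU@3: {G} ∩ {A,C,G} = {G} (intersection, +0)
KV@3: {T} ∪ {C} = {C,T} (union, +1)
ABKOUV@3: {G} ∪ {C,T} = {C,G,T} (union, +1)
BO@4: {T} ∪ {A} = {A,T} (union, +1)
BOU@4: {A,T} ∪ {G} = {A,G,T} (union, +1)
ABOU@4: {G} ∩ {A,G,T} = {G} (intersection, +0)
KV@4: {T} ∪ {A} = {A,T} (union, +1)
ABKOUV@4: {G} ∪ {A,T} = {A,G,T} (union, +1)
per-site changes: [2, 3, 2, 4, 4]; total = 15

A,G,T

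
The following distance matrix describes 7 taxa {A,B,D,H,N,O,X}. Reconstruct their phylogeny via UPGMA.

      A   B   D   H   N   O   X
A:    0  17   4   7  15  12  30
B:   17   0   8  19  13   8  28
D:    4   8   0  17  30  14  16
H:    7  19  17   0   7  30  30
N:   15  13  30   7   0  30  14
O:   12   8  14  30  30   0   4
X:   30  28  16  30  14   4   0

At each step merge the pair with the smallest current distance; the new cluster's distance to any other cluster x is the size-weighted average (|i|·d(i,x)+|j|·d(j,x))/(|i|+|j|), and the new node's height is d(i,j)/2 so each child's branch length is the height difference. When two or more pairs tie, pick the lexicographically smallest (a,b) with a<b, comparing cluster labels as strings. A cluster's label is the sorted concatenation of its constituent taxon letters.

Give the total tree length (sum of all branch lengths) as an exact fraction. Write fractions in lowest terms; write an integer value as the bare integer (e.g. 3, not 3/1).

1301/30

1. join A+D (d=4) ⇒ AD; edges |A|=2, |D|=2
  updated: d(AD,B)=25/2, d(AD,H)=12, d(AD,N)=45/2, d(AD,O)=13, d(AD,X)=23
2. join O+X (d=4) ⇒ OX; edges |O|=2, |X|=2
  updated: d(AD,OX)=18, d(B,OX)=18, d(H,OX)=30, d(N,OX)=22
3. join H+N (d=7) ⇒ HN; edges |H|=7/2, |N|=7/2
  updated: d(AD,HN)=69/4, d(B,HN)=16, d(HN,OX)=26
4. join AD+B (d=25/2) ⇒ ABD; edges |AD|=17/4, |B|=25/4
  updated: d(ABD,HN)=101/6, d(ABD,OX)=18
5. join ABD+HN (d=101/6) ⇒ ABDHN; edges |ABD|=13/6, |HN|=59/12
  updated: d(ABDHN,OX)=106/5
6. join ABDHN+OX (d=106/5) ⇒ ABDHNOX; edges |ABDHN|=131/60, |OX|=43/5
final tree: ((((A:2,D:2):17/4,B:25/4):13/6,(H:7/2,N:7/2):59/12):131/60,(O:2,X:2):43/5)
total length: 1301/30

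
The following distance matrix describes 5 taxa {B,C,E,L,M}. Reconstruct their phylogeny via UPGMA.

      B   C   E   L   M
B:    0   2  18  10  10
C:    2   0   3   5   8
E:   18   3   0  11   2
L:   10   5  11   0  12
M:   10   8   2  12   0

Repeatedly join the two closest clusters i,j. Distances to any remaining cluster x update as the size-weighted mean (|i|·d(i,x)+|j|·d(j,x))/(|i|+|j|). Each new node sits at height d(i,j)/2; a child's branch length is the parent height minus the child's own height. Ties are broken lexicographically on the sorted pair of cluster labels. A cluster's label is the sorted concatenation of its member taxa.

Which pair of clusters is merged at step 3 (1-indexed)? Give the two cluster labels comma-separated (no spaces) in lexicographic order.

BC,L

iteration 1: select B,C (d=2); attach at lengths (1, 1); label the merged cluster BC
  updated: d(BC,E)=21/2, d(BC,L)=15/2, d(BC,M)=9
iteration 2: select E,M (d=2); attach at lengths (1, 1); label the merged cluster EM
  updated: d(BC,EM)=39/4, d(EM,L)=23/2
iteration 3: select BC,L (d=15/2); attach at lengths (11/4, 15/4); label the merged cluster BCL
  updated: d(BCL,EM)=31/3
iteration 4: select BCL,EM (d=31/3); attach at lengths (17/12, 25/6); label the merged cluster BCELM
final tree: (((B:1,C:1):11/4,L:15/4):17/12,(E:1,M:1):25/6)
total length: 193/12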